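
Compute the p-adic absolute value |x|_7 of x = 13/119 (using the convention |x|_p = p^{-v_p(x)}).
|13/119|_7 = 7

Step 1 — compute v_7(x) by factoring powers of 7 out of the numerator and denominator: v_7(13/119) = -1. Step 2 — apply |x|_p = p^{-v_p(x)} = 7^{1} = 7.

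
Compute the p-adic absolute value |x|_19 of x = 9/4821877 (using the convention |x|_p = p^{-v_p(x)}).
|9/4821877|_19 = 130321

Step 1 — compute v_19(x) by factoring powers of 19 out of the numerator and denominator: v_19(9/4821877) = -4. Step 2 — apply |x|_p = p^{-v_p(x)} = 19^{4} = 130321.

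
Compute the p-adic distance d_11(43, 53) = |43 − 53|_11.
d_11(43, 53) = 1

Step 1 — x − y = 43 − 53 = -10. Step 2 — v_11(-10) = 0 (factor: -10 = −(11^0 · 10); the sign does not affect v_p). Step 3 — |x − y|_11 = 11^{0} = 1.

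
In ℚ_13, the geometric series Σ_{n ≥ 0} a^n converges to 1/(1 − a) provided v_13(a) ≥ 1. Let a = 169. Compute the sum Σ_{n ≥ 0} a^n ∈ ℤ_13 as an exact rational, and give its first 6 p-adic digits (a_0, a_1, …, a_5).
Σ a^n = 1/(1 − a) = -1/168;  first 6 digits = (1, 0, 1, 0, 1, 0)

v_13(a) = 2 ≥ 1, so the series converges in ℤ_13 to 1/(1 − a) = 1/(1 − 169) = -1/168. Expand this rational in ℤ_13: compute digits iteratively via d_i = x_i mod 13, x_{i+1} = (x_i − d_i)/13. The first 6 digits are (1, 0, 1, 0, 1, 0).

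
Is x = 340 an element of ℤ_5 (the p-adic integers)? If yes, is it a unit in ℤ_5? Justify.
x ∈ ℤ_5 but not a unit; v_5(x) = 1 > 0

ℤ_5 = {x ∈ ℚ_5 : v_5(x) ≥ 0} and ℤ_5^× = {x ∈ ℤ_5 : v_5(x) = 0}. Here v_5(340) = v_5(num) − v_5(den) = 1; compare against these criteria.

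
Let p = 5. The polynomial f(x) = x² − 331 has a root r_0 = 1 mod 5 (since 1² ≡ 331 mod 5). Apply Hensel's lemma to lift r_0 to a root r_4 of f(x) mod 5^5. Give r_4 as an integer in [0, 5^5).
r_4 = 1366 (mod 3125)

Hensel's recurrence: r_{i+1} = r_i − f(r_i)·(f′(r_i))^{-1} mod 5^{i+2}, with f′(x) = 2x. Iterate:
  r_0 = 1 (mod 5)
  r_1 = 16 (mod 25)
  r_2 = 116 (mod 125)
  r_3 = 116 (mod 625)
  r_4 = 1366 (mod 3125)
Final: r_4 = 1366, and one checks f(r_4) ≡ 0 mod 5^5.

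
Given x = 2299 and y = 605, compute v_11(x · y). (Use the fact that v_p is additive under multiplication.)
v_11(1390895) = 4

v_p(x) = 2 (factor: 2299 = 11^2 · 19); v_p(y) = 2 (factor: 605 = 11^2 · 5). Additivity: v_p(xy) = v_p(x) + v_p(y) = 2 + 2 = 4. (Direct check: xy = 1390895 = 11^4 · (95).)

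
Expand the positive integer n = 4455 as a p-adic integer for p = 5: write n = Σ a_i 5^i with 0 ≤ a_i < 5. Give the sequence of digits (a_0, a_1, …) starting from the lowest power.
(a_0, a_1, …) = (0, 1, 3, 0, 2, 1)

Repeated division by 5 gives the digits low-to-high: 4455 = 1·5^1 + 3·5^2 + 2·5^4 + 1·5^5. Digit sequence: (0, 1, 3, 0, 2, 1).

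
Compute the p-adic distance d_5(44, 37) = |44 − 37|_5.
d_5(44, 37) = 1

Step 1 — x − y = 44 − 37 = 7. Step 2 — v_5(7) = 0 (factor: 7 = (5^0 · 7); the sign does not affect v_p). Step 3 — |x − y|_5 = 5^{0} = 1.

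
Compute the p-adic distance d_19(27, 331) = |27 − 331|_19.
d_19(27, 331) = 1/19

Step 1 — x − y = 27 − 331 = -304. Step 2 — v_19(-304) = 1 (factor: -304 = −(19^1 · 16); the sign does not affect v_p). Step 3 — |x − y|_19 = 19^{-1} = 1/19.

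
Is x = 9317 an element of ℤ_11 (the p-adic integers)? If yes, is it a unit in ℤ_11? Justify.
x ∈ ℤ_11 but not a unit; v_11(x) = 3 > 0

ℤ_11 = {x ∈ ℚ_11 : v_11(x) ≥ 0} and ℤ_11^× = {x ∈ ℤ_11 : v_11(x) = 0}. Here v_11(9317) = v_11(num) − v_11(den) = 3; compare against these criteria.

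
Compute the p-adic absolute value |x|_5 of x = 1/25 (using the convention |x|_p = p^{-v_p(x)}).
|1/25|_5 = 25

Step 1 — compute v_5(x) by factoring powers of 5 out of the numerator and denominator: v_5(1/25) = -2. Step 2 — apply |x|_p = p^{-v_p(x)} = 5^{2} = 25.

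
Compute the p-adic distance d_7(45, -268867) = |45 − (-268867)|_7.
d_7(45, -268867) = 1/16807

Step 1 — x − y = 45 − (-268867) = 268912. Step 2 — v_7(268912) = 5 (factor: 268912 = (7^5 · 16); the sign does not affect v_p). Step 3 — |x − y|_7 = 7^{-5} = 1/16807.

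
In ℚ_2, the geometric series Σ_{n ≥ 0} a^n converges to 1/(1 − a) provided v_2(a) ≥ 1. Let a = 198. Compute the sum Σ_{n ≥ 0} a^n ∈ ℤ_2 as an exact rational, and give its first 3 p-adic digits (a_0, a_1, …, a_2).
Σ a^n = 1/(1 − a) = -1/197;  first 3 digits = (1, 1, 0)

v_2(a) = 1 ≥ 1, so the series converges in ℤ_2 to 1/(1 − a) = 1/(1 − 198) = -1/197. Expand this rational in ℤ_2: compute digits iteratively via d_i = x_i mod 2, x_{i+1} = (x_i − d_i)/2. The first 3 digits are (1, 1, 0).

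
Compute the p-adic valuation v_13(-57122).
v_13(-57122) = 4

v_13(n) is the largest exponent k such that 13^k divides n. Factor out: -57122 = -13^4 · 2. (Sign doesn't affect v_p.) So v_13(-57122) = 4.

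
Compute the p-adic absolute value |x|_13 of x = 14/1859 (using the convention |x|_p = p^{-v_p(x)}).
|14/1859|_13 = 169

Step 1 — compute v_13(x) by factoring powers of 13 out of the numerator and denominator: v_13(14/1859) = -2. Step 2 — apply |x|_p = p^{-v_p(x)} = 13^{2} = 169.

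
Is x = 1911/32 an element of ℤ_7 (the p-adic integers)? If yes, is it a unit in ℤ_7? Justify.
x ∈ ℤ_7 but not a unit; v_7(x) = 2 > 0

ℤ_7 = {x ∈ ℚ_7 : v_7(x) ≥ 0} and ℤ_7^× = {x ∈ ℤ_7 : v_7(x) = 0}. Here v_7(1911/32) = v_7(num) − v_7(den) = 2; compare against these criteria.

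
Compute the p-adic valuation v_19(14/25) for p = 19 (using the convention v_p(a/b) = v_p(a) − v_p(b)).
v_19(14/25) = 0

Factor powers of 19 from the numerator and denominator of the reduced fraction: 14 = 19^0 · 14 and 25 = 19^0 · 25. Apply v_p(a/b) = v_p(a) − v_p(b): v_19(14/25) = 0 − 0 = 0.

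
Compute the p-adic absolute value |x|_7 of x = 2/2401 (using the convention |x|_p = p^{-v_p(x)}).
|2/2401|_7 = 2401

Step 1 — compute v_7(x) by factoring powers of 7 out of the numerator and denominator: v_7(2/2401) = -4. Step 2 — apply |x|_p = p^{-v_p(x)} = 7^{4} = 2401.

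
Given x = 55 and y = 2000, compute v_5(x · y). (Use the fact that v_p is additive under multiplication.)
v_5(110000) = 4

v_p(x) = 1 (factor: 55 = 5^1 · 11); v_p(y) = 3 (factor: 2000 = 5^3 · 16). Additivity: v_p(xy) = v_p(x) + v_p(y) = 1 + 3 = 4. (Direct check: xy = 110000 = 5^4 · (176).)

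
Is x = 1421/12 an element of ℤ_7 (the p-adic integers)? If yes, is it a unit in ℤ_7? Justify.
x ∈ ℤ_7 but not a unit; v_7(x) = 2 > 0

ℤ_7 = {x ∈ ℚ_7 : v_7(x) ≥ 0} and ℤ_7^× = {x ∈ ℤ_7 : v_7(x) = 0}. Here v_7(1421/12) = v_7(num) − v_7(den) = 2; compare against these criteria.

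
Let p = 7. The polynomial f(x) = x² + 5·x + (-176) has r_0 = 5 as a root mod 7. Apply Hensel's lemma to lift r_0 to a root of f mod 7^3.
r_2 = 327 (mod 343)

Hensel: r_{i+1} = r_i − f(r_i)·(f′(r_i))^{-1} mod 7^{i+2}, f′(x) = 2x + 5. Iterate:
  r_0 = 5 (mod 7)
  r_1 = 33 (mod 49)
  r_2 = 327 (mod 343)
Final: r = 327 satisfies f(r) ≡ 0 mod 7^3.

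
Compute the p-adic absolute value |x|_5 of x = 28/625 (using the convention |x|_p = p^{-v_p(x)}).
|28/625|_5 = 625

Step 1 — compute v_5(x) by factoring powers of 5 out of the numerator and denominator: v_5(28/625) = -4. Step 2 — apply |x|_p = p^{-v_p(x)} = 5^{4} = 625.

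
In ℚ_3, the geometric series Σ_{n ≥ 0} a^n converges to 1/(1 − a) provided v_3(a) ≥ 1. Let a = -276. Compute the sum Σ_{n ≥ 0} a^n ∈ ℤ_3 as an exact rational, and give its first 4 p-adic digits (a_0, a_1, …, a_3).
Σ a^n = 1/(1 − a) = 1/277;  first 4 digits = (1, 1, 0, 1)

v_3(a) = 1 ≥ 1, so the series converges in ℤ_3 to 1/(1 − a) = 1/(1 − (-276)) = 1/277. Expand this rational in ℤ_3: compute digits iteratively via d_i = x_i mod 3, x_{i+1} = (x_i − d_i)/3. The first 4 digits are (1, 1, 0, 1).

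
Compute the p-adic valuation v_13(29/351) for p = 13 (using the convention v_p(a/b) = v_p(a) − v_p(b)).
v_13(29/351) = -1

Factor powers of 13 from the numerator and denominator of the reduced fraction: 29 = 13^0 · 29 and 351 = 13^1 · 27. Apply v_p(a/b) = v_p(a) − v_p(b): v_13(29/351) = 0 − 1 = -1.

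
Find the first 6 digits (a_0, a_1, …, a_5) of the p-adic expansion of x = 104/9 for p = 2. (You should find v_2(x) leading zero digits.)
(a_0, …, a_5) = (0, 0, 0, 1, 0, 1)

v_2(104/9) = 3, so a_0 = ... = a_2 = 0. Factor out: x = 2^3 · u with u = 13/9 a unit in ℤ_2. Expand u iteratively via a_{v+i} = u_i mod 2, u_{i+1} = (u_i − a_{v+i})/2:
  u_0 = 13/9;  a_3 = 1;  u_1 = (u_0 − 1)/2 = 2/9
  u_1 = 2/9;  a_4 = 0;  u_2 = (u_1 − 0)/2 = 1/9
  u_2 = 1/9;  a_5 = 1;  u_3 = (u_2 − 1)/2 = -4/9
Digits: (0, 0, 0, 1, 0, 1).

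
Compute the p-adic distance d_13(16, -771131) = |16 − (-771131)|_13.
d_13(16, -771131) = 1/28561

Step 1 — x − y = 16 − (-771131) = 771147. Step 2 — v_13(771147) = 4 (factor: 771147 = (13^4 · 27); the sign does not affect v_p). Step 3 — |x − y|_13 = 13^{-4} = 1/28561.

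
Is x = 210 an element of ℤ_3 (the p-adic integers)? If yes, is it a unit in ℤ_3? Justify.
x ∈ ℤ_3 but not a unit; v_3(x) = 1 > 0

ℤ_3 = {x ∈ ℚ_3 : v_3(x) ≥ 0} and ℤ_3^× = {x ∈ ℤ_3 : v_3(x) = 0}. Here v_3(210) = v_3(num) − v_3(den) = 1; compare against these criteria.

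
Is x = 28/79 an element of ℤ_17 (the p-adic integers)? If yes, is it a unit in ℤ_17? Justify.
x ∈ ℤ_17^× (unit); v_17(x) = 0

ℤ_17 = {x ∈ ℚ_17 : v_17(x) ≥ 0} and ℤ_17^× = {x ∈ ℤ_17 : v_17(x) = 0}. Here v_17(28/79) = v_17(num) − v_17(den) = 0; compare against these criteria.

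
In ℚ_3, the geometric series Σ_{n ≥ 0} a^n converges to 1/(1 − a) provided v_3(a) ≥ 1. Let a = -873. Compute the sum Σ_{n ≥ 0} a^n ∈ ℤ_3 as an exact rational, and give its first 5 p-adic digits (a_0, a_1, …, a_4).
Σ a^n = 1/(1 − a) = 1/874;  first 5 digits = (1, 0, 2, 0, 2)

v_3(a) = 2 ≥ 1, so the series converges in ℤ_3 to 1/(1 − a) = 1/(1 − (-873)) = 1/874. Expand this rational in ℤ_3: compute digits iteratively via d_i = x_i mod 3, x_{i+1} = (x_i − d_i)/3. The first 5 digits are (1, 0, 2, 0, 2).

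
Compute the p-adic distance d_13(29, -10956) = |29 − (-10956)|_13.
d_13(29, -10956) = 1/2197

Step 1 — x − y = 29 − (-10956) = 10985. Step 2 — v_13(10985) = 3 (factor: 10985 = (13^3 · 5); the sign does not affect v_p). Step 3 — |x − y|_13 = 13^{-3} = 1/2197.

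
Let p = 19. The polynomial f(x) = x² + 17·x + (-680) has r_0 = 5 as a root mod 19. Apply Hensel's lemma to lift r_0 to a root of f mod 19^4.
r_3 = 118394 (mod 130321)

Hensel: r_{i+1} = r_i − f(r_i)·(f′(r_i))^{-1} mod 19^{i+2}, f′(x) = 2x + 17. Iterate:
  r_0 = 5 (mod 19)
  r_1 = 347 (mod 361)
  r_2 = 1791 (mod 6859)
  r_3 = 118394 (mod 130321)
Final: r = 118394 satisfies f(r) ≡ 0 mod 19^4.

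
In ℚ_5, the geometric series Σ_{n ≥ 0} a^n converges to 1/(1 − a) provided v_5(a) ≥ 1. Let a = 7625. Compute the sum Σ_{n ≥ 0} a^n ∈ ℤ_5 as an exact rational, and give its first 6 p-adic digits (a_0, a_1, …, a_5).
Σ a^n = 1/(1 − a) = -1/7624;  first 6 digits = (1, 0, 0, 1, 2, 2)

v_5(a) = 3 ≥ 1, so the series converges in ℤ_5 to 1/(1 − a) = 1/(1 − 7625) = -1/7624. Expand this rational in ℤ_5: compute digits iteratively via d_i = x_i mod 5, x_{i+1} = (x_i − d_i)/5. The first 6 digits are (1, 0, 0, 1, 2, 2).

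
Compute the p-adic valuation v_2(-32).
v_2(-32) = 5

v_2(n) is the largest exponent k such that 2^k divides n. Factor out: -32 = -2^5 · 1. (Sign doesn't affect v_p.) So v_2(-32) = 5.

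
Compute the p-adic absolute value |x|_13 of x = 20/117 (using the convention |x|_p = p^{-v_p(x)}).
|20/117|_13 = 13

Step 1 — compute v_13(x) by factoring powers of 13 out of the numerator and denominator: v_13(20/117) = -1. Step 2 — apply |x|_p = p^{-v_p(x)} = 13^{1} = 13.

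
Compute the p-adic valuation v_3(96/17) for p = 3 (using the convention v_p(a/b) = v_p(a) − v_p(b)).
v_3(96/17) = 1

Factor powers of 3 from the numerator and denominator of the reduced fraction: 96 = 3^1 · 32 and 17 = 3^0 · 17. Apply v_p(a/b) = v_p(a) − v_p(b): v_3(96/17) = 1 − 0 = 1.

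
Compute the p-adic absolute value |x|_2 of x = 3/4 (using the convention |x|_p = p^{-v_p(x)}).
|3/4|_2 = 4

Step 1 — compute v_2(x) by factoring powers of 2 out of the numerator and denominator: v_2(3/4) = -2. Step 2 — apply |x|_p = p^{-v_p(x)} = 2^{2} = 4.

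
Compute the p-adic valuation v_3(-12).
v_3(-12) = 1

v_3(n) is the largest exponent k such that 3^k divides n. Factor out: -12 = -3^1 · 4. (Sign doesn't affect v_p.) So v_3(-12) = 1.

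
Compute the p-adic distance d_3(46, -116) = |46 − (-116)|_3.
d_3(46, -116) = 1/81

Step 1 — x − y = 46 − (-116) = 162. Step 2 — v_3(162) = 4 (factor: 162 = (3^4 · 2); the sign does not affect v_p). Step 3 — |x − y|_3 = 3^{-4} = 1/81.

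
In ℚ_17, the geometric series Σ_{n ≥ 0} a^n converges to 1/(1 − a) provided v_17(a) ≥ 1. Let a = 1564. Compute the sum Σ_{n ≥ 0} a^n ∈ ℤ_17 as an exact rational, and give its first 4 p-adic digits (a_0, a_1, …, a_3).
Σ a^n = 1/(1 − a) = -1/1563;  first 4 digits = (1, 7, 3, 8)

v_17(a) = 1 ≥ 1, so the series converges in ℤ_17 to 1/(1 − a) = 1/(1 − 1564) = -1/1563. Expand this rational in ℤ_17: compute digits iteratively via d_i = x_i mod 17, x_{i+1} = (x_i − d_i)/17. The first 4 digits are (1, 7, 3, 8).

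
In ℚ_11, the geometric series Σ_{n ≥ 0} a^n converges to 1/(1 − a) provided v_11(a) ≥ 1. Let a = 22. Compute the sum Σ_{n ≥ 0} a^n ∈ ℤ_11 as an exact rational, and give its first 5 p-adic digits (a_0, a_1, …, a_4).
Σ a^n = 1/(1 − a) = -1/21;  first 5 digits = (1, 2, 4, 8, 5)

v_11(a) = 1 ≥ 1, so the series converges in ℤ_11 to 1/(1 − a) = 1/(1 − 22) = -1/21. Expand this rational in ℤ_11: compute digits iteratively via d_i = x_i mod 11, x_{i+1} = (x_i − d_i)/11. The first 5 digits are (1, 2, 4, 8, 5).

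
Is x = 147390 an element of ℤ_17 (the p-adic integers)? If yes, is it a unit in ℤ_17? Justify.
x ∈ ℤ_17 but not a unit; v_17(x) = 3 > 0

ℤ_17 = {x ∈ ℚ_17 : v_17(x) ≥ 0} and ℤ_17^× = {x ∈ ℤ_17 : v_17(x) = 0}. Here v_17(147390) = v_17(num) − v_17(den) = 3; compare against these criteria.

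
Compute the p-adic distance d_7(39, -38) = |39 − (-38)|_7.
d_7(39, -38) = 1/7

Step 1 — x − y = 39 − (-38) = 77. Step 2 — v_7(77) = 1 (factor: 77 = (7^1 · 11); the sign does not affect v_p). Step 3 — |x − y|_7 = 7^{-1} = 1/7.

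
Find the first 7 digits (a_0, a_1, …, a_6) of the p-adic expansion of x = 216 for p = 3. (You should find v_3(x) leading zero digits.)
(a_0, …, a_6) = (0, 0, 0, 2, 2, 0, 0)

v_3(216) = 3, so a_0 = ... = a_2 = 0. Factor out: x = 3^3 · u with u = 8 a unit in ℤ_3. Expand u iteratively via a_{v+i} = u_i mod 3, u_{i+1} = (u_i − a_{v+i})/3:
  u_0 = 8;  a_3 = 2;  u_1 = (u_0 − 2)/3 = 2
  u_1 = 2;  a_4 = 2;  u_2 = (u_1 − 2)/3 = 0
  u_2 = 0;  a_5 = 0;  u_3 = (u_2 − 0)/3 = 0
  u_3 = 0;  a_6 = 0;  u_4 = (u_3 − 0)/3 = 0
Digits: (0, 0, 0, 2, 2, 0, 0).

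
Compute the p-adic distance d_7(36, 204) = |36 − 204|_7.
d_7(36, 204) = 1/7

Step 1 — x − y = 36 − 204 = -168. Step 2 — v_7(-168) = 1 (factor: -168 = −(7^1 · 24); the sign does not affect v_p). Step 3 — |x − y|_7 = 7^{-1} = 1/7.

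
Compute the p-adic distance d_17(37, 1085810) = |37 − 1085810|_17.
d_17(37, 1085810) = 1/83521

Step 1 — x − y = 37 − 1085810 = -1085773. Step 2 — v_17(-1085773) = 4 (factor: -1085773 = −(17^4 · 13); the sign does not affect v_p). Step 3 — |x − y|_17 = 17^{-4} = 1/83521.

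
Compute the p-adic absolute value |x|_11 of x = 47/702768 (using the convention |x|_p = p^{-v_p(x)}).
|47/702768|_11 = 14641

Step 1 — compute v_11(x) by factoring powers of 11 out of the numerator and denominator: v_11(47/702768) = -4. Step 2 — apply |x|_p = p^{-v_p(x)} = 11^{4} = 14641.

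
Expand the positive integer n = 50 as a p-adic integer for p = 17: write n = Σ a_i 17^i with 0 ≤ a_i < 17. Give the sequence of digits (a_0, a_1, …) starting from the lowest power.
(a_0, a_1, …) = (16, 2)

Repeated division by 17 gives the digits low-to-high: 50 = 16 + 2·17^1. Digit sequence: (16, 2).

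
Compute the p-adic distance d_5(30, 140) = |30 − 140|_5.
d_5(30, 140) = 1/5

Step 1 — x − y = 30 − 140 = -110. Step 2 — v_5(-110) = 1 (factor: -110 = −(5^1 · 22); the sign does not affect v_p). Step 3 — |x − y|_5 = 5^{-1} = 1/5.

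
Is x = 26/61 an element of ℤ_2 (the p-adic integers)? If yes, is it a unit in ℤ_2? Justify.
x ∈ ℤ_2 but not a unit; v_2(x) = 1 > 0

ℤ_2 = {x ∈ ℚ_2 : v_2(x) ≥ 0} and ℤ_2^× = {x ∈ ℤ_2 : v_2(x) = 0}. Here v_2(26/61) = v_2(num) − v_2(den) = 1; compare against these criteria.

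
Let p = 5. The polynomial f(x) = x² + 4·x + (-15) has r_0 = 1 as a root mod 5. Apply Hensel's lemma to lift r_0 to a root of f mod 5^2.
r_1 = 11 (mod 25)

Hensel: r_{i+1} = r_i − f(r_i)·(f′(r_i))^{-1} mod 5^{i+2}, f′(x) = 2x + 4. Iterate:
  r_0 = 1 (mod 5)
  r_1 = 11 (mod 25)
Final: r = 11 satisfies f(r) ≡ 0 mod 5^2.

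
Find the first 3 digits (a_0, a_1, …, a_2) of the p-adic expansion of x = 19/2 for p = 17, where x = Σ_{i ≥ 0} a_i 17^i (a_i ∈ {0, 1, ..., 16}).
(a_0, …, a_2) = (1, 9, 8)

v_17(19/2) = 0 (numerator and denominator both coprime to 17), so x ∈ ℤ_17^×. Compute digits iteratively via a_i = x_i mod 17, x_{i+1} = (x_i − a_i)/17, with x_0 = x:
  x_0 = 19/2;  a_0 = 1;  x_1 = (x_0 − 1)/17 = 1/2
  x_1 = 1/2;  a_1 = 9;  x_2 = (x_1 − 9)/17 = -1/2
  x_2 = -1/2;  a_2 = 8;  x_3 = (x_2 − 8)/17 = -1/2
Digits: (1, 9, 8).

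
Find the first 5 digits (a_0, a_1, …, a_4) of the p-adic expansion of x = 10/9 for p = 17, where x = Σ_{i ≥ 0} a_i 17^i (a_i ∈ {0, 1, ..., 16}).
(a_0, …, a_4) = (3, 15, 1, 15, 1)

v_17(10/9) = 0 (numerator and denominator both coprime to 17), so x ∈ ℤ_17^×. Compute digits iteratively via a_i = x_i mod 17, x_{i+1} = (x_i − a_i)/17, with x_0 = x:
  x_0 = 10/9;  a_0 = 3;  x_1 = (x_0 − 3)/17 = -1/9
  x_1 = -1/9;  a_1 = 15;  x_2 = (x_1 − 15)/17 = -8/9
  x_2 = -8/9;  a_2 = 1;  x_3 = (x_2 − 1)/17 = -1/9
  x_3 = -1/9;  a_3 = 15;  x_4 = (x_3 − 15)/17 = -8/9
  x_4 = -8/9;  a_4 = 1;  x_5 = (x_4 − 1)/17 = -1/9
Digits: (3, 15, 1, 15, 1).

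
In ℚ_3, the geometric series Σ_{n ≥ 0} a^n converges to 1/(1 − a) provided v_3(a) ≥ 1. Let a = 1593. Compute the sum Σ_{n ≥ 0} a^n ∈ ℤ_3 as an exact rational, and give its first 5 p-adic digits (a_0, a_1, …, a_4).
Σ a^n = 1/(1 − a) = -1/1592;  first 5 digits = (1, 0, 0, 2, 1)

v_3(a) = 3 ≥ 1, so the series converges in ℤ_3 to 1/(1 − a) = 1/(1 − 1593) = -1/1592. Expand this rational in ℤ_3: compute digits iteratively via d_i = x_i mod 3, x_{i+1} = (x_i − d_i)/3. The first 5 digits are (1, 0, 0, 2, 1).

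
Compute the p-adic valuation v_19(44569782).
v_19(44569782) = 5

v_19(n) is the largest exponent k such that 19^k divides n. Factor out: 44569782 = 19^5 · 18. (Sign doesn't affect v_p.) So v_19(44569782) = 5.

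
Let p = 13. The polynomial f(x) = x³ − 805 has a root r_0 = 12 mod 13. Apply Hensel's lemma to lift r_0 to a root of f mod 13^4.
r_3 = 27533 (mod 28561)

Hensel: r_{i+1} = r_i − f(r_i)/f′(r_i) mod 13^{i+2}, where f′(x) = 3x². Iterate:
  r_0 = 12 (mod 13)
  r_1 = 155 (mod 169)
  r_2 = 1169 (mod 2197)
  r_3 = 27533 (mod 28561)
Final: r = 27533 with f(r) ≡ 0 mod 13^4.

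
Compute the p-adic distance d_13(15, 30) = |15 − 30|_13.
d_13(15, 30) = 1

Step 1 — x − y = 15 − 30 = -15. Step 2 — v_13(-15) = 0 (factor: -15 = −(13^0 · 15); the sign does not affect v_p). Step 3 — |x − y|_13 = 13^{0} = 1.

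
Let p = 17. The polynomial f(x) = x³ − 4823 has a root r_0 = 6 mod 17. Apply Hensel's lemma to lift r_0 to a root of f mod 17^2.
r_1 = 244 (mod 289)

Hensel: r_{i+1} = r_i − f(r_i)/f′(r_i) mod 17^{i+2}, where f′(x) = 3x². Iterate:
  r_0 = 6 (mod 17)
  r_1 = 244 (mod 289)
Final: r = 244 with f(r) ≡ 0 mod 17^2.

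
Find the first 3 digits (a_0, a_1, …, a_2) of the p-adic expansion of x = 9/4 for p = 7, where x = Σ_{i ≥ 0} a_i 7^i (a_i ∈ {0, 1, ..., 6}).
(a_0, …, a_2) = (4, 5, 1)

v_7(9/4) = 0 (numerator and denominator both coprime to 7), so x ∈ ℤ_7^×. Compute digits iteratively via a_i = x_i mod 7, x_{i+1} = (x_i − a_i)/7, with x_0 = x:
  x_0 = 9/4;  a_0 = 4;  x_1 = (x_0 − 4)/7 = -1/4
  x_1 = -1/4;  a_1 = 5;  x_2 = (x_1 − 5)/7 = -3/4
  x_2 = -3/4;  a_2 = 1;  x_3 = (x_2 − 1)/7 = -1/4
Digits: (4, 5, 1).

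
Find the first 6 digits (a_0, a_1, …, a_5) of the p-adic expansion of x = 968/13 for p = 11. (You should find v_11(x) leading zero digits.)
(a_0, …, a_5) = (0, 0, 4, 9, 0, 5)

v_11(968/13) = 2, so a_0 = ... = a_1 = 0. Factor out: x = 11^2 · u with u = 8/13 a unit in ℤ_11. Expand u iteratively via a_{v+i} = u_i mod 11, u_{i+1} = (u_i − a_{v+i})/11:
  u_0 = 8/13;  a_2 = 4;  u_1 = (u_0 − 4)/11 = -4/13
  u_1 = -4/13;  a_3 = 9;  u_2 = (u_1 − 9)/11 = -11/13
  u_2 = -11/13;  a_4 = 0;  u_3 = (u_2 − 0)/11 = -1/13
  u_3 = -1/13;  a_5 = 5;  u_4 = (u_3 − 5)/11 = -6/13
Digits: (0, 0, 4, 9, 0, 5).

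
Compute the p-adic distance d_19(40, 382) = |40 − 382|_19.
d_19(40, 382) = 1/19

Step 1 — x − y = 40 − 382 = -342. Step 2 — v_19(-342) = 1 (factor: -342 = −(19^1 · 18); the sign does not affect v_p). Step 3 — |x − y|_19 = 19^{-1} = 1/19.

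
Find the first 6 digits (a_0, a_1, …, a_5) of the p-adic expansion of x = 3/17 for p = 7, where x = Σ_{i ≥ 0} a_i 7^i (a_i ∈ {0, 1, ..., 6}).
(a_0, …, a_5) = (1, 4, 6, 4, 3, 4)

v_7(3/17) = 0 (numerator and denominator both coprime to 7), so x ∈ ℤ_7^×. Compute digits iteratively via a_i = x_i mod 7, x_{i+1} = (x_i − a_i)/7, with x_0 = x:
  x_0 = 3/17;  a_0 = 1;  x_1 = (x_0 − 1)/7 = -2/17
  x_1 = -2/17;  a_1 = 4;  x_2 = (x_1 − 4)/7 = -10/17
  x_2 = -10/17;  a_2 = 6;  x_3 = (x_2 − 6)/7 = -16/17
  x_3 = -16/17;  a_3 = 4;  x_4 = (x_3 − 4)/7 = -12/17
  x_4 = -12/17;  a_4 = 3;  x_5 = (x_4 − 3)/7 = -9/17
  x_5 = -9/17;  a_5 = 4;  x_6 = (x_5 − 4)/7 = -11/17
Digits: (1, 4, 6, 4, 3, 4).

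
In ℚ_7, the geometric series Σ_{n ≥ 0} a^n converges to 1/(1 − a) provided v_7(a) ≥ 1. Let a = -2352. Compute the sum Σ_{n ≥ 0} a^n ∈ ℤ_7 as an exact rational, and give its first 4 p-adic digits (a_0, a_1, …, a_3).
Σ a^n = 1/(1 − a) = 1/2353;  first 4 digits = (1, 0, 1, 0)

v_7(a) = 2 ≥ 1, so the series converges in ℤ_7 to 1/(1 − a) = 1/(1 − (-2352)) = 1/2353. Expand this rational in ℤ_7: compute digits iteratively via d_i = x_i mod 7, x_{i+1} = (x_i − d_i)/7. The first 4 digits are (1, 0, 1, 0).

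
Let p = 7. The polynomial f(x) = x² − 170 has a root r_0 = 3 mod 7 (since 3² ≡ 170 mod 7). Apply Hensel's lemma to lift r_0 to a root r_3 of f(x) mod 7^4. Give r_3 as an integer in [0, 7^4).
r_3 = 969 (mod 2401)

Hensel's recurrence: r_{i+1} = r_i − f(r_i)·(f′(r_i))^{-1} mod 7^{i+2}, with f′(x) = 2x. Iterate:
  r_0 = 3 (mod 7)
  r_1 = 38 (mod 49)
  r_2 = 283 (mod 343)
  r_3 = 969 (mod 2401)
Final: r_3 = 969, and one checks f(r_3) ≡ 0 mod 7^4.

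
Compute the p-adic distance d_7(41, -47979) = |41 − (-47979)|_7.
d_7(41, -47979) = 1/2401

Step 1 — x − y = 41 − (-47979) = 48020. Step 2 — v_7(48020) = 4 (factor: 48020 = (7^4 · 20); the sign does not affect v_p). Step 3 — |x − y|_7 = 7^{-4} = 1/2401.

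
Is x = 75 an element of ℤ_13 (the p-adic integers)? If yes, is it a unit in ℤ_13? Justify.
x ∈ ℤ_13^× (unit); v_13(x) = 0

ℤ_13 = {x ∈ ℚ_13 : v_13(x) ≥ 0} and ℤ_13^× = {x ∈ ℤ_13 : v_13(x) = 0}. Here v_13(75) = v_13(num) − v_13(den) = 0; compare against these criteria.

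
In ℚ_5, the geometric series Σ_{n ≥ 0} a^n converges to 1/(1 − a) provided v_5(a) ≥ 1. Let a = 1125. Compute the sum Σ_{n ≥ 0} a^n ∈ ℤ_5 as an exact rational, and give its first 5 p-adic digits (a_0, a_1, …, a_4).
Σ a^n = 1/(1 − a) = -1/1124;  first 5 digits = (1, 0, 0, 4, 1)

v_5(a) = 3 ≥ 1, so the series converges in ℤ_5 to 1/(1 − a) = 1/(1 − 1125) = -1/1124. Expand this rational in ℤ_5: compute digits iteratively via d_i = x_i mod 5, x_{i+1} = (x_i − d_i)/5. The first 5 digits are (1, 0, 0, 4, 1).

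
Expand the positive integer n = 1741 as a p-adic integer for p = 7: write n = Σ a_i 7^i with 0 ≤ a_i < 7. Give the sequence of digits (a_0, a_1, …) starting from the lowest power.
(a_0, a_1, …) = (5, 3, 0, 5)

Repeated division by 7 gives the digits low-to-high: 1741 = 5 + 3·7^1 + 5·7^3. Digit sequence: (5, 3, 0, 5).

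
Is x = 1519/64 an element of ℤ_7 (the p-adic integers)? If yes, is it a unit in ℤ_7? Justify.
x ∈ ℤ_7 but not a unit; v_7(x) = 2 > 0

ℤ_7 = {x ∈ ℚ_7 : v_7(x) ≥ 0} and ℤ_7^× = {x ∈ ℤ_7 : v_7(x) = 0}. Here v_7(1519/64) = v_7(num) − v_7(den) = 2; compare against these criteria.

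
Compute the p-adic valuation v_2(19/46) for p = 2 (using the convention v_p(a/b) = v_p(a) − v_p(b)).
v_2(19/46) = -1

Factor powers of 2 from the numerator and denominator of the reduced fraction: 19 = 2^0 · 19 and 46 = 2^1 · 23. Apply v_p(a/b) = v_p(a) − v_p(b): v_2(19/46) = 0 − 1 = -1.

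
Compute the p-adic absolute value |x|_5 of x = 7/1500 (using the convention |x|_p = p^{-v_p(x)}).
|7/1500|_5 = 125

Step 1 — compute v_5(x) by factoring powers of 5 out of the numerator and denominator: v_5(7/1500) = -3. Step 2 — apply |x|_p = p^{-v_p(x)} = 5^{3} = 125.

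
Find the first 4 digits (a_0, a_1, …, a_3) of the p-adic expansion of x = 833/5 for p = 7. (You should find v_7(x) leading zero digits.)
(a_0, …, a_3) = (0, 0, 2, 3)

v_7(833/5) = 2, so a_0 = ... = a_1 = 0. Factor out: x = 7^2 · u with u = 17/5 a unit in ℤ_7. Expand u iteratively via a_{v+i} = u_i mod 7, u_{i+1} = (u_i − a_{v+i})/7:
  u_0 = 17/5;  a_2 = 2;  u_1 = (u_0 − 2)/7 = 1/5
  u_1 = 1/5;  a_3 = 3;  u_2 = (u_1 − 3)/7 = -2/5
Digits: (0, 0, 2, 3).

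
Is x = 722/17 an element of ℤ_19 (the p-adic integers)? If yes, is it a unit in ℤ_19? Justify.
x ∈ ℤ_19 but not a unit; v_19(x) = 2 > 0

ℤ_19 = {x ∈ ℚ_19 : v_19(x) ≥ 0} and ℤ_19^× = {x ∈ ℤ_19 : v_19(x) = 0}. Here v_19(722/17) = v_19(num) − v_19(den) = 2; compare against these criteria.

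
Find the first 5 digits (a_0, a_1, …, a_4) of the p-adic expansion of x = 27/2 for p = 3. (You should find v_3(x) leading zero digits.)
(a_0, …, a_4) = (0, 0, 0, 2, 1)

v_3(27/2) = 3, so a_0 = ... = a_2 = 0. Factor out: x = 3^3 · u with u = 1/2 a unit in ℤ_3. Expand u iteratively via a_{v+i} = u_i mod 3, u_{i+1} = (u_i − a_{v+i})/3:
  u_0 = 1/2;  a_3 = 2;  u_1 = (u_0 − 2)/3 = -1/2
  u_1 = -1/2;  a_4 = 1;  u_2 = (u_1 − 1)/3 = -1/2
Digits: (0, 0, 0, 2, 1).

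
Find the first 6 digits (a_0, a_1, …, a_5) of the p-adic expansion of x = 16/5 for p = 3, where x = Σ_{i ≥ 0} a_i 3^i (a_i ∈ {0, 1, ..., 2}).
(a_0, …, a_5) = (2, 1, 1, 2, 1, 0)

v_3(16/5) = 0 (numerator and denominator both coprime to 3), so x ∈ ℤ_3^×. Compute digits iteratively via a_i = x_i mod 3, x_{i+1} = (x_i − a_i)/3, with x_0 = x:
  x_0 = 16/5;  a_0 = 2;  x_1 = (x_0 − 2)/3 = 2/5
  x_1 = 2/5;  a_1 = 1;  x_2 = (x_1 − 1)/3 = -1/5
  x_2 = -1/5;  a_2 = 1;  x_3 = (x_2 − 1)/3 = -2/5
  x_3 = -2/5;  a_3 = 2;  x_4 = (x_3 − 2)/3 = -4/5
  x_4 = -4/5;  a_4 = 1;  x_5 = (x_4 − 1)/3 = -3/5
  x_5 = -3/5;  a_5 = 0;  x_6 = (x_5 − 0)/3 = -1/5
Digits: (2, 1, 1, 2, 1, 0).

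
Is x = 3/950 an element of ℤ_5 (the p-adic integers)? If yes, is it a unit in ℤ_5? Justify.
x ∉ ℤ_5 (v_5(x) = -2 < 0)

ℤ_5 = {x ∈ ℚ_5 : v_5(x) ≥ 0} and ℤ_5^× = {x ∈ ℤ_5 : v_5(x) = 0}. Here v_5(3/950) = v_5(num) − v_5(den) = -2; compare against these criteria.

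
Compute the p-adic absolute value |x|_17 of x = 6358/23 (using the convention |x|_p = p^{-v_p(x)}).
|6358/23|_17 = 1/289

Step 1 — compute v_17(x) by factoring powers of 17 out of the numerator and denominator: v_17(6358/23) = 2. Step 2 — apply |x|_p = p^{-v_p(x)} = 17^{-2} = 1/289.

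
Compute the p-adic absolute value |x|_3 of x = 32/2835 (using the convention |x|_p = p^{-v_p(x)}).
|32/2835|_3 = 81

Step 1 — compute v_3(x) by factoring powers of 3 out of the numerator and denominator: v_3(32/2835) = -4. Step 2 — apply |x|_p = p^{-v_p(x)} = 3^{4} = 81.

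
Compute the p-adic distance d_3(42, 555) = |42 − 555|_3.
d_3(42, 555) = 1/27

Step 1 — x − y = 42 − 555 = -513. Step 2 — v_3(-513) = 3 (factor: -513 = −(3^3 · 19); the sign does not affect v_p). Step 3 — |x − y|_3 = 3^{-3} = 1/27.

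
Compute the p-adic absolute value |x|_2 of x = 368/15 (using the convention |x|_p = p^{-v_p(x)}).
|368/15|_2 = 1/16

Step 1 — compute v_2(x) by factoring powers of 2 out of the numerator and denominator: v_2(368/15) = 4. Step 2 — apply |x|_p = p^{-v_p(x)} = 2^{-4} = 1/16.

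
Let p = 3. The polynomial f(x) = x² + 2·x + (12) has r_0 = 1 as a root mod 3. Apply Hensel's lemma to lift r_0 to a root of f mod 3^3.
r_2 = 22 (mod 27)

Hensel: r_{i+1} = r_i − f(r_i)·(f′(r_i))^{-1} mod 3^{i+2}, f′(x) = 2x + 2. Iterate:
  r_0 = 1 (mod 3)
  r_1 = 4 (mod 9)
  r_2 = 22 (mod 27)
Final: r = 22 satisfies f(r) ≡ 0 mod 3^3.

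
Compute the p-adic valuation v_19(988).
v_19(988) = 1

v_19(n) is the largest exponent k such that 19^k divides n. Factor out: 988 = 19^1 · 52. (Sign doesn't affect v_p.) So v_19(988) = 1.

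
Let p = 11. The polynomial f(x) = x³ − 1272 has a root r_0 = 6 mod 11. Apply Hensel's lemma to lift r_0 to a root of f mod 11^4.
r_3 = 2503 (mod 14641)

Hensel: r_{i+1} = r_i − f(r_i)/f′(r_i) mod 11^{i+2}, where f′(x) = 3x². Iterate:
  r_0 = 6 (mod 11)
  r_1 = 83 (mod 121)
  r_2 = 1172 (mod 1331)
  r_3 = 2503 (mod 14641)
Final: r = 2503 with f(r) ≡ 0 mod 11^4.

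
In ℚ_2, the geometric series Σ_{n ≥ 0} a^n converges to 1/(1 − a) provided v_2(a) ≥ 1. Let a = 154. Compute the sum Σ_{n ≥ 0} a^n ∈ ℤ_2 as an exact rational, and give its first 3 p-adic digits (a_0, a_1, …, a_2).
Σ a^n = 1/(1 − a) = -1/153;  first 3 digits = (1, 1, 1)

v_2(a) = 1 ≥ 1, so the series converges in ℤ_2 to 1/(1 − a) = 1/(1 − 154) = -1/153. Expand this rational in ℤ_2: compute digits iteratively via d_i = x_i mod 2, x_{i+1} = (x_i − d_i)/2. The first 3 digits are (1, 1, 1).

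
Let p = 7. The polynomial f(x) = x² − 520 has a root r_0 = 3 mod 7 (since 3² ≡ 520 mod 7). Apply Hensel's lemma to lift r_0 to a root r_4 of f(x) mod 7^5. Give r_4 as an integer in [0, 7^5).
r_4 = 6646 (mod 16807)

Hensel's recurrence: r_{i+1} = r_i − f(r_i)·(f′(r_i))^{-1} mod 7^{i+2}, with f′(x) = 2x. Iterate:
  r_0 = 3 (mod 7)
  r_1 = 31 (mod 49)
  r_2 = 129 (mod 343)
  r_3 = 1844 (mod 2401)
  r_4 = 6646 (mod 16807)
Final: r_4 = 6646, and one checks f(r_4) ≡ 0 mod 7^5.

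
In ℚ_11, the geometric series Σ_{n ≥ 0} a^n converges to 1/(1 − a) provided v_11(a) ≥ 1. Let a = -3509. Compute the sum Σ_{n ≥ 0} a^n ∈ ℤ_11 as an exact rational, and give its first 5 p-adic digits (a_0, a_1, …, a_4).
Σ a^n = 1/(1 − a) = 1/3510;  first 5 digits = (1, 0, 4, 8, 4)

v_11(a) = 2 ≥ 1, so the series converges in ℤ_11 to 1/(1 − a) = 1/(1 − (-3509)) = 1/3510. Expand this rational in ℤ_11: compute digits iteratively via d_i = x_i mod 11, x_{i+1} = (x_i − d_i)/11. The first 5 digits are (1, 0, 4, 8, 4).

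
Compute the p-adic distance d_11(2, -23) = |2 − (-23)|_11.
d_11(2, -23) = 1

Step 1 — x − y = 2 − (-23) = 25. Step 2 — v_11(25) = 0 (factor: 25 = (11^0 · 25); the sign does not affect v_p). Step 3 — |x − y|_11 = 11^{0} = 1.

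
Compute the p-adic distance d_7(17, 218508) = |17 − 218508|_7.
d_7(17, 218508) = 1/16807

Step 1 — x − y = 17 − 218508 = -218491. Step 2 — v_7(-218491) = 5 (factor: -218491 = −(7^5 · 13); the sign does not affect v_p). Step 3 — |x − y|_7 = 7^{-5} = 1/16807.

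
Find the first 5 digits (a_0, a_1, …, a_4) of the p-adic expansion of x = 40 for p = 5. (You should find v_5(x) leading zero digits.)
(a_0, …, a_4) = (0, 3, 1, 0, 0)

v_5(40) = 1, so a_0 = ... = a_0 = 0. Factor out: x = 5^1 · u with u = 8 a unit in ℤ_5. Expand u iteratively via a_{v+i} = u_i mod 5, u_{i+1} = (u_i − a_{v+i})/5:
  u_0 = 8;  a_1 = 3;  u_1 = (u_0 − 3)/5 = 1
  u_1 = 1;  a_2 = 1;  u_2 = (u_1 − 1)/5 = 0
  u_2 = 0;  a_3 = 0;  u_3 = (u_2 − 0)/5 = 0
  u_3 = 0;  a_4 = 0;  u_4 = (u_3 − 0)/5 = 0
Digits: (0, 3, 1, 0, 0).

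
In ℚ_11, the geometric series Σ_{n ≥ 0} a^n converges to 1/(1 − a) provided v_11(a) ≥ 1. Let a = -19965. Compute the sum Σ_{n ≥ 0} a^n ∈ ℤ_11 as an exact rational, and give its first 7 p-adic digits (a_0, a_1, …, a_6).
Σ a^n = 1/(1 − a) = 1/19966;  first 7 digits = (1, 0, 0, 7, 9, 10, 4)

v_11(a) = 3 ≥ 1, so the series converges in ℤ_11 to 1/(1 − a) = 1/(1 − (-19965)) = 1/19966. Expand this rational in ℤ_11: compute digits iteratively via d_i = x_i mod 11, x_{i+1} = (x_i − d_i)/11. The first 7 digits are (1, 0, 0, 7, 9, 10, 4).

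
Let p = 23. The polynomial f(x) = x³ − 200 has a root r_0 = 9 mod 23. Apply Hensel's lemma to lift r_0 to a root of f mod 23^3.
r_2 = 3712 (mod 12167)

Hensel: r_{i+1} = r_i − f(r_i)/f′(r_i) mod 23^{i+2}, where f′(x) = 3x². Iterate:
  r_0 = 9 (mod 23)
  r_1 = 9 (mod 529)
  r_2 = 3712 (mod 12167)
Final: r = 3712 with f(r) ≡ 0 mod 23^3.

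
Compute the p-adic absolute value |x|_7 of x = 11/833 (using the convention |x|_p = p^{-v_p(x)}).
|11/833|_7 = 49

Step 1 — compute v_7(x) by factoring powers of 7 out of the numerator and denominator: v_7(11/833) = -2. Step 2 — apply |x|_p = p^{-v_p(x)} = 7^{2} = 49.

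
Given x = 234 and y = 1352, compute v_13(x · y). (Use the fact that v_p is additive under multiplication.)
v_13(316368) = 3

v_p(x) = 1 (factor: 234 = 13^1 · 18); v_p(y) = 2 (factor: 1352 = 13^2 · 8). Additivity: v_p(xy) = v_p(x) + v_p(y) = 1 + 2 = 3. (Direct check: xy = 316368 = 13^3 · (144).)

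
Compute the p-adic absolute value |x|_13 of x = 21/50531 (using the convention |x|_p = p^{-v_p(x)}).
|21/50531|_13 = 2197

Step 1 — compute v_13(x) by factoring powers of 13 out of the numerator and denominator: v_13(21/50531) = -3. Step 2 — apply |x|_p = p^{-v_p(x)} = 13^{3} = 2197.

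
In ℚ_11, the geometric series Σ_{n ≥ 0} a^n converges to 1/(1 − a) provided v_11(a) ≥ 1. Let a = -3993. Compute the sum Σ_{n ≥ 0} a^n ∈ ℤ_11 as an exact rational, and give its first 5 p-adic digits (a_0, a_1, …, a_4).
Σ a^n = 1/(1 − a) = 1/3994;  first 5 digits = (1, 0, 0, 8, 10)

v_11(a) = 3 ≥ 1, so the series converges in ℤ_11 to 1/(1 − a) = 1/(1 − (-3993)) = 1/3994. Expand this rational in ℤ_11: compute digits iteratively via d_i = x_i mod 11, x_{i+1} = (x_i − d_i)/11. The first 5 digits are (1, 0, 0, 8, 10).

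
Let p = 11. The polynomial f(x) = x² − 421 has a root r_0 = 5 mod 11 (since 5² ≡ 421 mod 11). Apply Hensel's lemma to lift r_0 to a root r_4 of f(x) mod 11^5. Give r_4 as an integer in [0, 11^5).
r_4 = 82857 (mod 161051)

Hensel's recurrence: r_{i+1} = r_i − f(r_i)·(f′(r_i))^{-1} mod 11^{i+2}, with f′(x) = 2x. Iterate:
  r_0 = 5 (mod 11)
  r_1 = 93 (mod 121)
  r_2 = 335 (mod 1331)
  r_3 = 9652 (mod 14641)
  r_4 = 82857 (mod 161051)
Final: r_4 = 82857, and one checks f(r_4) ≡ 0 mod 11^5.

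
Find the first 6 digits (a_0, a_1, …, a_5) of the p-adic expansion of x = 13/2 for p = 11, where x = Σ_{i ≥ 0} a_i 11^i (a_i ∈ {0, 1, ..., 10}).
(a_0, …, a_5) = (1, 6, 5, 5, 5, 5)

v_11(13/2) = 0 (numerator and denominator both coprime to 11), so x ∈ ℤ_11^×. Compute digits iteratively via a_i = x_i mod 11, x_{i+1} = (x_i − a_i)/11, with x_0 = x:
  x_0 = 13/2;  a_0 = 1;  x_1 = (x_0 − 1)/11 = 1/2
  x_1 = 1/2;  a_1 = 6;  x_2 = (x_1 − 6)/11 = -1/2
  x_2 = -1/2;  a_2 = 5;  x_3 = (x_2 − 5)/11 = -1/2
  x_3 = -1/2;  a_3 = 5;  x_4 = (x_3 − 5)/11 = -1/2
  x_4 = -1/2;  a_4 = 5;  x_5 = (x_4 − 5)/11 = -1/2
  x_5 = -1/2;  a_5 = 5;  x_6 = (x_5 − 5)/11 = -1/2
Digits: (1, 6, 5, 5, 5, 5).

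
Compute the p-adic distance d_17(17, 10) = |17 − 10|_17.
d_17(17, 10) = 1

Step 1 — x − y = 17 − 10 = 7. Step 2 — v_17(7) = 0 (factor: 7 = (17^0 · 7); the sign does not affect v_p). Step 3 — |x − y|_17 = 17^{0} = 1.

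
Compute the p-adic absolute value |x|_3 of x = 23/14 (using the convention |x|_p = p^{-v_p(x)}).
|23/14|_3 = 1

Step 1 — compute v_3(x) by factoring powers of 3 out of the numerator and denominator: v_3(23/14) = 0. Step 2 — apply |x|_p = p^{-v_p(x)} = 3^{0} = 1.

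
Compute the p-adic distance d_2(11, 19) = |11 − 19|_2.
d_2(11, 19) = 1/8

Step 1 — x − y = 11 − 19 = -8. Step 2 — v_2(-8) = 3 (factor: -8 = −(2^3 · 1); the sign does not affect v_p). Step 3 — |x − y|_2 = 2^{-3} = 1/8.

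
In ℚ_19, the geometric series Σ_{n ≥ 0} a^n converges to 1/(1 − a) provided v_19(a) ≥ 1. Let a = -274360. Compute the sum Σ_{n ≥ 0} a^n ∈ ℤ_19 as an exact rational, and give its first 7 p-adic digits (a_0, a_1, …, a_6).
Σ a^n = 1/(1 − a) = 1/274361;  first 7 digits = (1, 0, 0, 17, 16, 18, 3)

v_19(a) = 3 ≥ 1, so the series converges in ℤ_19 to 1/(1 − a) = 1/(1 − (-274360)) = 1/274361. Expand this rational in ℤ_19: compute digits iteratively via d_i = x_i mod 19, x_{i+1} = (x_i − d_i)/19. The first 7 digits are (1, 0, 0, 17, 16, 18, 3).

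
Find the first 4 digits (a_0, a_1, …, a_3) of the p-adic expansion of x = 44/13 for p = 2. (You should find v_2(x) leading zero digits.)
(a_0, …, a_3) = (0, 0, 1, 1)

v_2(44/13) = 2, so a_0 = ... = a_1 = 0. Factor out: x = 2^2 · u with u = 11/13 a unit in ℤ_2. Expand u iteratively via a_{v+i} = u_i mod 2, u_{i+1} = (u_i − a_{v+i})/2:
  u_0 = 11/13;  a_2 = 1;  u_1 = (u_0 − 1)/2 = -1/13
  u_1 = -1/13;  a_3 = 1;  u_2 = (u_1 − 1)/2 = -7/13
Digits: (0, 0, 1, 1).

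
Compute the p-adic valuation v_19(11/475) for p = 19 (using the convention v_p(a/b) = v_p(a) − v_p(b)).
v_19(11/475) = -1

Factor powers of 19 from the numerator and denominator of the reduced fraction: 11 = 19^0 · 11 and 475 = 19^1 · 25. Apply v_p(a/b) = v_p(a) − v_p(b): v_19(11/475) = 0 − 1 = -1.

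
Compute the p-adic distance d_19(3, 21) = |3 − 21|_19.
d_19(3, 21) = 1

Step 1 — x − y = 3 − 21 = -18. Step 2 — v_19(-18) = 0 (factor: -18 = −(19^0 · 18); the sign does not affect v_p). Step 3 — |x − y|_19 = 19^{0} = 1.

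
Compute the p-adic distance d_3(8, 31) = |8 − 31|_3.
d_3(8, 31) = 1

Step 1 — x − y = 8 − 31 = -23. Step 2 — v_3(-23) = 0 (factor: -23 = −(3^0 · 23); the sign does not affect v_p). Step 3 — |x − y|_3 = 3^{0} = 1.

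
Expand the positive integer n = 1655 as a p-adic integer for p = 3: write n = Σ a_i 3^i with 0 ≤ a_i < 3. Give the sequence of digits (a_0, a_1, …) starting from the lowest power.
(a_0, a_1, …) = (2, 2, 0, 1, 2, 0, 2)

Repeated division by 3 gives the digits low-to-high: 1655 = 2 + 2·3^1 + 1·3^3 + 2·3^4 + 2·3^6. Digit sequence: (2, 2, 0, 1, 2, 0, 2).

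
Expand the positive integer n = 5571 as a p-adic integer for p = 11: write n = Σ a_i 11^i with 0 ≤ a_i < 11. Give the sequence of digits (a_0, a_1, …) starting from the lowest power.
(a_0, a_1, …) = (5, 0, 2, 4)

Repeated division by 11 gives the digits low-to-high: 5571 = 5 + 2·11^2 + 4·11^3. Digit sequence: (5, 0, 2, 4).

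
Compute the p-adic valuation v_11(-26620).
v_11(-26620) = 3

v_11(n) is the largest exponent k such that 11^k divides n. Factor out: -26620 = -11^3 · 20. (Sign doesn't affect v_p.) So v_11(-26620) = 3.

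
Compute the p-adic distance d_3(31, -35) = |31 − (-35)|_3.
d_3(31, -35) = 1/3

Step 1 — x − y = 31 − (-35) = 66. Step 2 — v_3(66) = 1 (factor: 66 = (3^1 · 22); the sign does not affect v_p). Step 3 — |x − y|_3 = 3^{-1} = 1/3.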